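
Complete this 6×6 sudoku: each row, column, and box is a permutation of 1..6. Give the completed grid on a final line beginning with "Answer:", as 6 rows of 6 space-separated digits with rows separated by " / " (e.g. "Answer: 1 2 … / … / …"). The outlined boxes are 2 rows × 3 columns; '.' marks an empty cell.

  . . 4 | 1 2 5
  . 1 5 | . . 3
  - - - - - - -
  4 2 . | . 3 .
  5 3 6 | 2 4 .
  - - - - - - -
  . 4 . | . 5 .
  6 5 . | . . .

Step 1. [r5c1∈{1,2,3}] r5c1 is the only open cell in col 1 admitting 1, so r5c1=1.
Step 2. [r6c6∈{1,2,4}] in col 6, 4 fits only at r6c6, so r6c6=4.
Step 3. [r6c4∈{3}] only 3 remains possible at r6c4 ⇒ r6c4=3.
Step 4. [r5c4∈{6}] r5c4 is down to just 6 ⇒ r5c4=6.
Step 5. [r5c6∈{2}] only 2 remains possible at r5c6, so r5c6=2.
Step 6. [r3c6∈{1,6}] r3c6 is the only open cell in row 3 admitting 6, so r3c6=6.
Step 7. [r2c4∈{4}] r2c4 has the single candidate 4, so r2c4=4.
Step 8. [r1c2∈{6}] r1c2's peers cover all but 6 ⇒ r1c2=6.
Step 9. [r2c5∈{6}] r2c5 has the single candidate 6, so r2c5=6.
Step 10. [r2c1∈{2}] r2c1 has the single candidate 2 ⇒ r2c1=2.
Step 11. [r6c5∈{1}] r6c5 is down to just 1, so r6c5=1.
Step 12. [r5c3∈{3}] r5c3 has the single candidate 3, so r5c3=3.
Step 13. [r3c3∈{1}] r3c3 is down to just 1 ⇒ r3c3=1.
Step 14. [r1c1∈{3}] r1c1 has the single candidate 3, so r1c1=3.
Step 15. [r3c4∈{5}] nothing but 5 survives at r3c4, so r3c4=5.
Step 16. [r6c3∈{2}] only 2 remains possible at r6c3 ⇒ r6c3=2.
Step 17. [r4c6∈{1}] r4c6's peers cover all but 1 ⇒ r4c6=1.

Answer: 3 6 4 1 2 5 / 2 1 5 4 6 3 / 4 2 1 5 3 6 / 5 3 6 2 4 1 / 1 4 3 6 5 2 / 6 5 2 3 1 4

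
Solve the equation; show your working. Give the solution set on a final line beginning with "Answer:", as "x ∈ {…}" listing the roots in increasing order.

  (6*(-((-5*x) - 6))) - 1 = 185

Step 1. [(6*(-((-5*x) - 6))) - 1 = 185] add 1: x sits inside (… - 1). So sub: 6*(-((-5*x) - 6)) = 186.
Step 2. [6*(-((-5*x) - 6)) = 186] 6·(inner) — divide through by 6. So div: -((-5*x) - 6) = 31.
Step 3. [-((-5*x) - 6) = 31] leading − — multiply by −1. So neg: (-5*x) - 6 = -31.
Step 4. [(-5*x) - 6 = -31] add 6: x sits inside (… - 6) ⇒ sub: -5*x = -25.
Step 5. [-5*x = -25] LHS = -5·(…); ÷-5 both sides, so div: x = 5.

Answer: x ∈ {5}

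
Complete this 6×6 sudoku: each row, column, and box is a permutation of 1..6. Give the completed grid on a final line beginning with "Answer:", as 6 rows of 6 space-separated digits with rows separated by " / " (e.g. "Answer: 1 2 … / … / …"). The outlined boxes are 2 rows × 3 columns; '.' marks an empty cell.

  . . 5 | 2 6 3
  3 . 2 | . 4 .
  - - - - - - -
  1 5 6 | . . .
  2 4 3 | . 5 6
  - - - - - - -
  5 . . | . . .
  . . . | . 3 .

Step 1. [r5c5∈{1,2}] col 5 places 1 nowhere but r5c5, so r5c5=1.
Step 2. [r5c3∈{4}] only 4 remains possible at r5c3 ⇒ r5c3=4.
Step 3. [r2c6∈{1,5}] r2c6 is the only open cell in col 6 admitting 1 ⇒ r2c6=1.
Step 4. [r6c6∈{2,4,5}] 5 has one home in col 6: r6c6, so r6c6=5.
Step 5. [r6c1∈{6}] r6c1 has the single candidate 6, so r6c1=6.
Step 6. [r3c6∈{2,4}] in col 6, 4 fits only at r3c6 ⇒ r3c6=4.
Step 7. [r6c2∈{1,2}] 2 has one home in row 6: r6c2. So r6c2=2.
Step 8. [r3c4∈{3}] nothing but 3 survives at r3c4, so r3c4=3.
Step 9. [r1c1∈{4}] r1c1 is down to just 4. So r1c1=4.
Step 10. [r5c4∈{6}] r5c4 has the single candidate 6. So r5c4=6.
Step 11. [r5c6∈{2}] only 2 remains possible at r5c6, so r5c6=2.
Step 12. [r3c5∈{2}] only 2 remains possible at r3c5, so r3c5=2.
Step 13. [r2c4∈{5}] nothing but 5 survives at r2c4, so r2c4=5.
Step 14. [r2c2∈{6}] r2c2 is down to just 6. So r2c2=6.
Step 15. [r4c4∈{1}] r4c4's peers cover all but 1 ⇒ r4c4=1.
Step 16. [r5c2∈{3}] r5c2 is down to just 3. So r5c2=3.
Step 17. [r6c4∈{4}] r6c4's peers cover all but 4, so r6c4=4.
Step 18. [r6c3∈{1}] only 1 remains possible at r6c3. So r6c3=1.
Step 19. [r1c2∈{1}] r1c2 has the single candidate 1, so r1c2=1.

Answer: 4 1 5 2 6 3 / 3 6 2 5 4 1 / 1 5 6 3 2 4 / 2 4 3 1 5 6 / 5 3 4 6 1 2 / 6 2 1 4 3 5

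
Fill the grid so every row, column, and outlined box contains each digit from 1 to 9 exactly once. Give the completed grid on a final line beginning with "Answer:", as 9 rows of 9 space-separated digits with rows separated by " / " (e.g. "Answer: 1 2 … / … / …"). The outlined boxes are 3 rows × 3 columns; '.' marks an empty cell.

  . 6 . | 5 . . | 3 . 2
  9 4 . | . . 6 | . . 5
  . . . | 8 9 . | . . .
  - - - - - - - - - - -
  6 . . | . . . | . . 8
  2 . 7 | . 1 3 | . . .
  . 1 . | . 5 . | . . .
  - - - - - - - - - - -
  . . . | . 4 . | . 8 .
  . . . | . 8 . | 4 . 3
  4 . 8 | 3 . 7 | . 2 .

Step 1. [r1c3∈{1}] nothing but 1 survives at r1c3 ⇒ r1c3=1.
Step 2. [r1c8∈{4,7,9}] row 1 places 9 nowhere but r1c8. So r1c8=9.
Step 3. [r6c6∈{2,4,8,9}] col 6 places 8 nowhere but r6c6. So r6c6=8.
Step 4. [r6c1∈{3}] r6c1 has the single candidate 3 ⇒ r6c1=3.
Step 5. [r9c5∈{6}] r9c5's peers cover all but 6. So r9c5=6.
Step 6. [r4c8∈{1,3,4,5,7}] r4c8 is the only open cell in row 4 admitting 3, so r4c8=3.
Step 7. [r4c7∈{1,2,5,7,9}] r4c7 is the only open cell in row 4 admitting 1. So r4c7=1.
Step 8. [r6c7∈{2,6,7,9}] across col 7, 2 lands solely at r6c7, so r6c7=2.
Step 9. [r1c5∈{7}] nothing but 7 survives at r1c5, so r1c5=7.
Step 10. [r9c9∈{1,9}] across row 9, 1 lands solely at r9c9, so r9c9=1.
Step 11. [r4c4∈{2,4,7,9}] across row 4, 7 lands solely at r4c4 ⇒ r4c4=7.
Step 12. [r4c5∈{2}] only 2 remains possible at r4c5 ⇒ r4c5=2.
Step 13. [r1c6∈{4}] r1c6 is down to just 4 ⇒ r1c6=4.
Step 14. [r4c6∈{9}] only 9 remains possible at r4c6. So r4c6=9.
Step 15. [r4c2∈{5}] r4c2 is down to just 5 ⇒ r4c2=5.
Step 16. [r9c2∈{9}] r9c2 is down to just 9 ⇒ r9c2=9.
Step 17. [r9c7∈{5}] only 5 remains possible at r9c7 ⇒ r9c7=5.
Step 18. [r8c4∈{1,2,9}] 9 has one home in row 8: r8c4, so r8c4=9.
Step 19. [r6c3∈{4,9}] col 3 places 9 nowhere but r6c3 ⇒ r6c3=9.
Step 20. [r5c8∈{4,5,6}] r5c8 is the only open cell in row 5 admitting 5, so r5c8=5.
Step 21. [r2c5∈{3}] nothing but 3 survives at r2c5 ⇒ r2c5=3.
Step 22. [r2c3∈{2}] nothing but 2 survives at r2c3, so r2c3=2.
Step 23. [r7c4∈{1,2}] 2 has one home in col 4: r7c4, so r7c4=2.
Step 24. [r2c4∈{1}] r2c4 is down to just 1 ⇒ r2c4=1.
Step 25. [r2c8∈{7}] only 7 remains possible at r2c8. So r2c8=7.
Step 26. [r7c7∈{6,7,9}] in col 7, 7 fits only at r7c7. So r7c7=7.
Step 27. [r8c8∈{6}] only 6 remains possible at r8c8 ⇒ r8c8=6.
Step 28. [r8c3∈{5}] r8c3 has the single candidate 5. So r8c3=5.
Step 29. [r6c8∈{4}] r6c8's peers cover all but 4 ⇒ r6c8=4.
Step 30. [r5c7∈{6,9}] across col 7, 9 lands solely at r5c7. So r5c7=9.
Step 31. [r5c9∈{6}] r5c9 is down to just 6 ⇒ r5c9=6.
Step 32. [r3c3∈{3}] r3c3 is down to just 3. So r3c3=3.
Step 33. [r3c2∈{7}] only 7 remains possible at r3c2 ⇒ r3c2=7.
Step 34. [r8c6∈{1}] r8c6 has the single candidate 1, so r8c6=1.
Step 35. [r4c3∈{4}] nothing but 4 survives at r4c3, so r4c3=4.
Step 36. [r5c4∈{4}] r5c4 is down to just 4. So r5c4=4.
Step 37. [r3c7∈{6}] r3c7's peers cover all but 6 ⇒ r3c7=6.
Step 38. [r5c2∈{8}] only 8 remains possible at r5c2, so r5c2=8.
Step 39. [r3c1∈{5}] nothing but 5 survives at r3c1, so r3c1=5.
Step 40. [r6c9∈{7}] r6c9 has the single candidate 7, so r6c9=7.
Step 41. [r7c9∈{9}] r7c9's peers cover all but 9 ⇒ r7c9=9.
Step 42. [r2c7∈{8}] r2c7 has the single candidate 8, so r2c7=8.
Step 43. [r7c6∈{5}] nothing but 5 survives at r7c6, so r7c6=5.
Step 44. [r3c8∈{1}] nothing but 1 survives at r3c8. So r3c8=1.
Step 45. [r3c9∈{4}] nothing but 4 survives at r3c9. So r3c9=4.
Step 46. [r8c1∈{7}] nothing but 7 survives at r8c1 ⇒ r8c1=7.
Step 47. [r8c2∈{2}] only 2 remains possible at r8c2, so r8c2=2.
Step 48. [r7c1∈{1}] r7c1 is down to just 1, so r7c1=1.
Step 49. [r1c1∈{8}] r1c1 is down to just 8. So r1c1=8.
Step 50. [r6c4∈{6}] r6c4's peers cover all but 6. So r6c4=6.
Step 51. [r7c3∈{6}] nothing but 6 survives at r7c3 ⇒ r7c3=6.
Step 52. [r3c6∈{2}] r3c6's peers cover all but 2. So r3c6=2.
Step 53. [r7c2∈{3}] r7c2's peers cover all but 3. So r7c2=3.

Answer: 8 6 1 5 7 4 3 9 2 / 9 4 2 1 3 6 8 7 5 / 5 7 3 8 9 2 6 1 4 / 6 5 4 7 2 9 1 3 8 / 2 8 7 4 1 3 9 5 6 / 3 1 9 6 5 8 2 4 7 / 1 3 6 2 4 5 7 8 9 / 7 2 5 9 8 1 4 6 3 / 4 9 8 3 6 7 5 2 1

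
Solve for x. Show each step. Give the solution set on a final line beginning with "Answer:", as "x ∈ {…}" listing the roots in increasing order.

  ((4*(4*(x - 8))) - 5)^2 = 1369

Step 1. [((4*(4*(x - 8))) - 5)^2 = 1369] LHS squared, RHS 1369 ≥ 0: apply √ (±) ⇒ sqrt: (4*(4*(x - 8))) - 5 = 37 or -37.
Step 2. [(4*(4*(x - 8))) - 5 = 37 or -37] peel the -5: add 5 from each side, so sub: 4*(4*(x - 8)) = 42 or -32.
Step 3. [4*(4*(x - 8)) = 42 or -32] divide by the outer 4, so div: 4*(x - 8) = 21/2 or -8.
Step 4. [4*(x - 8) = 21/2 or -8] 4·(inner) — divide through by 4, so div: x - 8 = 21/8 or -2.
Step 5. [x - 8 = 21/8 or -2] 8 comes off first (add 8) ⇒ sub: x = 85/8 or 6.

Answer: x ∈ {6, 85/8}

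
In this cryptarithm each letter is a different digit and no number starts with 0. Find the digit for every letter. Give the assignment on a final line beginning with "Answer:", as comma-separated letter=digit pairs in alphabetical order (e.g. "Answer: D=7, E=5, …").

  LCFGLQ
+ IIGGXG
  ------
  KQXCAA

Step 1. [col 1: Q + G ≡ A (mod 10)] G=4 is one option consistent with column 1 (Q + G ≡ A (mod 10), carry-in 0) — take it, so G=4.
Step 2. [col 1: Q + G ≡ A (mod 10)] column 1 (Q + G ≡ A (mod 10), carry-in 0) doesn't pin A yet; pick A=6 and continue, so A=6.
Step 3. [col 1: Q + G ≡ A (mod 10)] in column 1 we have Q+G≡A with carry-in 0; given G=4, A=6 and digits 4,6 already taken and all letters distinct, that pins Q to 2, so Q=2.
Step 4. [col 2: L + X ≡ A (mod 10)] column 2 (L + X ≡ A (mod 10), carry-in 0) doesn't pin X yet; pick X=1 and continue. So X=1.
Step 5. [col 2: L + X ≡ A (mod 10)] column 2 reads L+X+carry(0)=A with X=1, A=6; with digits 1,2,4,6 already taken and all letters distinct, the only value for L is 5. So L=5.
Step 6. [col 3: G + G ≡ C (mod 10)] column 3: given G=4, carry-in 0, and digits 1,2,4,5,6 already taken and all letters distinct, G+G≡C (mod 10) forces C=8. So C=8.
Step 7. [col 4: F + G ≡ X (mod 10)] from column 4 (G=4, X=1, carry-in 0, digits 1,2,4,5,6,8 already taken and all letters distinct): F must equal 7. So F=7.
Step 8. [col 5: C + I ≡ Q (mod 10)] from column 5 (C=8, Q=2, carry-in 1, digits 1,2,4,5,6,7,8 already taken and all letters distinct): I must equal 3, so I=3.
Step 9. [col 6: L + I ≡ K (mod 10)] from column 6 (L=5, I=3, carry-in 1, digits 1,2,3,4,5,6,7,8 already taken and all letters distinct): K must equal 9. So K=9.

Answer: A=6, C=8, F=7, G=4, I=3, K=9, L=5, Q=2, X=1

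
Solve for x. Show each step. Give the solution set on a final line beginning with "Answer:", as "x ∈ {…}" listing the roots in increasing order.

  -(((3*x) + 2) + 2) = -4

Step 1. [-(((3*x) + 2) + 2) = -4] LHS negated; negate both sides. So neg: ((3*x) + 2) + 2 = 4.
Step 2. [((3*x) + 2) + 2 = 4] +2 is outermost — subtract 2 both sides. So sub: (3*x) + 2 = 2.
Step 3. [(3*x) + 2 = 2] subtract 2: x sits inside (… + 2). So sub: 3*x = 0.
Step 4. [3*x = 0] 3 out front; divide by 3, so div: x = 0.

Answer: x ∈ {0}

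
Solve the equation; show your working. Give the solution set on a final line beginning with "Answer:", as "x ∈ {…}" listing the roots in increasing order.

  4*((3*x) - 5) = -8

Step 1. [4*((3*x) - 5) = -8] 4·(inner) — divide through by 4. So div: (3*x) - 5 = -2.
Step 2. [(3*x) - 5 = -2] -5 is outermost — add 5 both sides, so sub: 3*x = 3.
Step 3. [3*x = 3] leading coefficient 3: divide by 3 ⇒ div: x = 1.

Answer: x ∈ {1}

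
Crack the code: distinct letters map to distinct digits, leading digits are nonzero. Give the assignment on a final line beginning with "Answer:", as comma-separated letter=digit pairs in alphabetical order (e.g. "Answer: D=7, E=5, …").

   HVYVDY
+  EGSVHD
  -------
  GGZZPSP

Step 1. [G] the sum has 7 digits but both addends have 6; that extra leading digit G is the final carry, namely 1. So G=1.
Step 2. [col 1: Y + D ≡ P (mod 10)] no forcing yet in column 1 (carry-in 0); P=6 is free and consistent — try it. So P=6.
Step 3. [col 1: Y + D ≡ P (mod 10)] several values work for Y in column 1 (Y + D ≡ P (mod 10), carry-in 0); try Y=4 ⇒ Y=4.
Step 4. [col 1: Y + D ≡ P (mod 10)] from column 1 (Y=4, P=6, carry-in 0, digits 1,4,6 already taken and all letters distinct): D must equal 2. So D=2.
Step 5. [col 2: D + H ≡ S (mod 10)] no forcing yet in column 2 (carry-in 0); S=5 is free and consistent — try it. So S=5.
Step 6. [col 2: D + H ≡ S (mod 10)] column 2: given D=2, S=5, carry-in 0, and digits 1,2,4,5,6 already taken and all letters distinct, D+H≡S (mod 10) forces H=3 ⇒ H=3.
Step 7. [col 3: V + V ≡ P (mod 10)] from column 3 (P=6, carry-in 0, digits 1,2,3,4,5,6 already taken and all letters distinct): V must equal 8, so V=8.
Step 8. [col 4: Y + S ≡ Z (mod 10)] in column 4 we have Y+S≡Z with carry-in 1; given Y=4, S=5 and digits 1,2,3,4,5,6,8 already taken and all letters distinct, that pins Z to 0 ⇒ Z=0.
Step 9. [col 6: H + E ≡ G (mod 10)] in column 6 we have H+E≡G with carry-in 1; given H=3, G=1 and digits 0,1,2,3,4,5,6,8 already taken and all letters distinct, that pins E to 7. So E=7.

Answer: D=2, E=7, G=1, H=3, P=6, S=5, V=8, Y=4, Z=0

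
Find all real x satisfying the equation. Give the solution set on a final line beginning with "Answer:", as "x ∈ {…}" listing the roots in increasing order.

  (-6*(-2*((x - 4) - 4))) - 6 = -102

Step 1. [(-6*(-2*((x - 4) - 4))) - 6 = -102] 6 comes off first (add 6). So sub: -6*(-2*((x - 4) - 4)) = -96.
Step 2. [-6*(-2*((x - 4) - 4)) = -96] LHS = -6·(…); ÷-6 both sides. So div: -2*((x - 4) - 4) = 16.
Step 3. [-2*((x - 4) - 4) = 16] leading coefficient -2: divide by -2, so div: (x - 4) - 4 = -8.
Step 4. [(x - 4) - 4 = -8] 4 comes off first (add 4). So sub: x - 4 = -4.
Step 5. [x - 4 = -4] -4 is outermost — add 4 both sides ⇒ sub: x = 0.

Answer: x ∈ {0}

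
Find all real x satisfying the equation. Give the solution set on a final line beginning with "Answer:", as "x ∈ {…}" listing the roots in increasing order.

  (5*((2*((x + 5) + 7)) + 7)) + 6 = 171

Step 1. [(5*((2*((x + 5) + 7)) + 7)) + 6 = 171] subtract 6: x sits inside (… + 6), so sub: 5*((2*((x + 5) + 7)) + 7) = 165.
Step 2. [5*((2*((x + 5) + 7)) + 7) = 165] leading coefficient 5: divide by 5 ⇒ div: (2*((x + 5) + 7)) + 7 = 33.
Step 3. [(2*((x + 5) + 7)) + 7 = 33] the outer +7 inverts by subtracting 7 ⇒ sub: 2*((x + 5) + 7) = 26.
Step 4. [2*((x + 5) + 7) = 26] leading coefficient 2: divide by 2, so div: (x + 5) + 7 = 13.
Step 5. [(x + 5) + 7 = 13] the outer +7 inverts by subtracting 7, so sub: x + 5 = 6.
Step 6. [x + 5 = 6] the outer +5 inverts by subtracting 5, so sub: x = 1.

Answer: x ∈ {1}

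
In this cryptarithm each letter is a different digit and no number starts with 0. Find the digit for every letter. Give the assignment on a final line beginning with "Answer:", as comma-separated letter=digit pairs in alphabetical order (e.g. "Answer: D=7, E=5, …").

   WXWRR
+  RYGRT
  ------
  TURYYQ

Step 1. [col 1: R + T ≡ Q (mod 10)] column 1 (R + T ≡ Q (mod 10), carry-in 0) doesn't pin Q yet; pick Q=9 and continue, so Q=9.
Step 2. [col 1: R + T ≡ Q (mod 10)] no forcing yet in column 1 (carry-in 0); T=1 is free and consistent — try it, so T=1.
Step 3. [col 1: R + T ≡ Q (mod 10)] column 1 reads R+T+carry(0)=Q with T=1, Q=9; with digits 1,9 already taken and all letters distinct, the only value for R is 8 ⇒ R=8.
Step 4. [col 2: R + R ≡ Y (mod 10)] in column 2 we have R+R≡Y with carry-in 0; given R=8 and digits 1,8,9 already taken and all letters distinct, that pins Y to 6 ⇒ Y=6.
Step 5. [col 3: W + G ≡ Y (mod 10)] several values work for W in column 3 (W + G ≡ Y (mod 10), carry-in 1); try W=5 ⇒ W=5.
Step 6. [col 3: W + G ≡ Y (mod 10)] in column 3 we have W+G≡Y with carry-in 1; given W=5, Y=6 and digits 1,5,6,8,9 already taken and all letters distinct, that pins G to 0, so G=0.
Step 7. [col 4: X + Y ≡ R (mod 10)] column 4 reads X+Y+carry(0)=R with Y=6, R=8; with digits 0,1,5,6,8,9 already taken and all letters distinct, the only value for X is 2, so X=2.
Step 8. [col 5: W + R ≡ U (mod 10)] column 5 reads W+R+carry(0)=U with W=5, R=8; with digits 0,1,2,5,6,8,9 already taken and all letters distinct, the only value for U is 3. So U=3.

Answer: G=0, Q=9, R=8, T=1, U=3, W=5, X=2, Y=6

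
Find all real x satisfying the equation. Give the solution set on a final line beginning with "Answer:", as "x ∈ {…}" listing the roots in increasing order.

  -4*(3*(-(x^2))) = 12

Step 1. [-4*(3*(-(x^2))) = 12] -4 out front; divide by -4. So div: 3*(-(x^2)) = -3.
Step 2. [3*(-(x^2)) = -3] divide by the outer 3. So div: -(x^2) = -1.
Step 3. [-(x^2) = -1] leading − — multiply by −1 ⇒ neg: x^2 = 1.
Step 4. [x^2 = 1] √ both sides: 1 ≥ 0 gives two branches, so sqrt: x = 1 or -1.

Answer: x ∈ {-1, 1}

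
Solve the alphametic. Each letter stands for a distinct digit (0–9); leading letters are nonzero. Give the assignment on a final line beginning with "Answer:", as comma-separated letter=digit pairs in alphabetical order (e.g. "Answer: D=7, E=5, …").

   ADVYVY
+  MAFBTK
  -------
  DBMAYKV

Step 1. [col 1: Y + K ≡ V (mod 10)] no forcing yet in column 1 (carry-in 0); Y=7 is free and consistent — try it, so Y=7.
Step 2. [col 1: Y + K ≡ V (mod 10)] column 1 (Y + K ≡ V (mod 10), carry-in 0) doesn't pin V yet; pick V=5 and continue. So V=5.
Step 3. [col 1: Y + K ≡ V (mod 10)] column 1: given Y=7, V=5, carry-in 0, and digits 5,7 already taken and all letters distinct, Y+K≡V (mod 10) forces K=8 ⇒ K=8.
Step 4. [D] the sum has 7 digits but both addends have 6; that extra leading digit D is the final carry, namely 1 ⇒ D=1.
Step 5. [col 2: V + T ≡ K (mod 10)] in column 2 we have V+T≡K with carry-in 1; given V=5, K=8 and digits 1,5,7,8 already taken and all letters distinct, that pins T to 2, so T=2.
Step 6. [col 3: Y + B ≡ Y (mod 10)] column 3 reads Y+B+carry(0)=Y with Y=7; with digits 1,2,5,7,8 already taken and all letters distinct, the only value for B is 0. So B=0.
Step 7. [col 4: V + F ≡ A (mod 10)] column 4 (V + F ≡ A (mod 10), carry-in 0) doesn't pin A yet; pick A=4 and continue ⇒ A=4.
Step 8. [col 4: V + F ≡ A (mod 10)] from column 4 (V=5, A=4, carry-in 0, digits 0,1,2,4,5,7,8 already taken and all letters distinct): F must equal 9 ⇒ F=9.
Step 9. [col 5: D + A ≡ M (mod 10)] from column 5 (D=1, A=4, carry-in 1, digits 0,1,2,4,5,7,8,9 already taken and all letters distinct): M must equal 6. So M=6.

Answer: A=4, B=0, D=1, F=9, K=8, M=6, T=2, V=5, Y=7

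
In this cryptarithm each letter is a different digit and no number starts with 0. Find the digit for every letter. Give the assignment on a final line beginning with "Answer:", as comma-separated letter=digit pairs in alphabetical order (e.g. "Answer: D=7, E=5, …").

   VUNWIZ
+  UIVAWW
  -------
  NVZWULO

Step 1. [col 1: Z + W ≡ O (mod 10)] no forcing yet in column 1 (carry-in 0); O=7 is free and consistent — try it. So O=7.
Step 2. [col 1: Z + W ≡ O (mod 10)] W=3 is one option consistent with column 1 (Z + W ≡ O (mod 10), carry-in 0) — take it, so W=3.
Step 3. [col 1: Z + W ≡ O (mod 10)] column 1 reads Z+W+carry(0)=O with W=3, O=7; with digits 3,7 already taken and all letters distinct, the only value for Z is 4, so Z=4.
Step 4. [col 2: I + W ≡ L (mod 10)] L=8 is one option consistent with column 2 (I + W ≡ L (mod 10), carry-in 0) — take it. So L=8.
Step 5. [col 2: I + W ≡ L (mod 10)] column 2 reads I+W+carry(0)=L with W=3, L=8; with digits 3,4,7,8 already taken and all letters distinct, the only value for I is 5. So I=5.
Step 6. [N] the sum has 7 digits but both addends have 6; that extra leading digit N is the final carry, namely 1 ⇒ N=1.
Step 7. [col 3: W + A ≡ U (mod 10)] column 3 (W + A ≡ U (mod 10), carry-in 0) doesn't pin U yet; pick U=9 and continue ⇒ U=9.
Step 8. [col 3: W + A ≡ U (mod 10)] in column 3 we have W+A≡U with carry-in 0; given W=3, U=9 and digits 1,3,4,5,7,8,9 already taken and all letters distinct, that pins A to 6, so A=6.
Step 9. [col 4: N + V ≡ W (mod 10)] column 4: given N=1, W=3, carry-in 0, and digits 1,3,4,5,6,7,8,9 already taken and all letters distinct, N+V≡W (mod 10) forces V=2, so V=2.

Answer: A=6, I=5, L=8, N=1, O=7, U=9, V=2, W=3, Z=4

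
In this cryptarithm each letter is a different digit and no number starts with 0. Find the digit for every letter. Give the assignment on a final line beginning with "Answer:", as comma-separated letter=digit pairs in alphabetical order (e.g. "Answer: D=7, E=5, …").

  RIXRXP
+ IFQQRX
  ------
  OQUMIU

Step 1. [col 1: P + X ≡ U (mod 10)] U=9 is one option consistent with column 1 (P + X ≡ U (mod 10), carry-in 0) — take it ⇒ U=9.
Step 2. [col 1: P + X ≡ U (mod 10)] X=5 is one option consistent with column 1 (P + X ≡ U (mod 10), carry-in 0) — take it. So X=5.
Step 3. [col 1: P + X ≡ U (mod 10)] column 1 reads P+X+carry(0)=U with X=5, U=9; with digits 5,9 already taken and all letters distinct, the only value for P is 4, so P=4.
Step 4. [col 2: X + R ≡ I (mod 10)] column 2 (X + R ≡ I (mod 10), carry-in 0) doesn't pin I yet; pick I=1 and continue, so I=1.
Step 5. [col 2: X + R ≡ I (mod 10)] in column 2 we have X+R≡I with carry-in 0; given X=5, I=1 and digits 1,4,5,9 already taken and all letters distinct, that pins R to 6 ⇒ R=6.
Step 6. [col 3: R + Q ≡ M (mod 10)] Q=3 is one option consistent with column 3 (R + Q ≡ M (mod 10), carry-in 1) — take it. So Q=3.
Step 7. [col 3: R + Q ≡ M (mod 10)] column 3: given R=6, Q=3, carry-in 1, and digits 1,3,4,5,6,9 already taken and all letters distinct, R+Q≡M (mod 10) forces M=0 ⇒ M=0.
Step 8. [col 5: I + F ≡ Q (mod 10)] from column 5 (I=1, Q=3, carry-in 0, digits 0,1,3,4,5,6,9 already taken and all letters distinct): F must equal 2 ⇒ F=2.
Step 9. [col 6: R + I ≡ O (mod 10)] from column 6 (R=6, I=1, carry-in 0, digits 0,1,2,3,4,5,6,9 already taken and all letters distinct): O must equal 7 ⇒ O=7.

Answer: F=2, I=1, M=0, O=7, P=4, Q=3, R=6, U=9, X=5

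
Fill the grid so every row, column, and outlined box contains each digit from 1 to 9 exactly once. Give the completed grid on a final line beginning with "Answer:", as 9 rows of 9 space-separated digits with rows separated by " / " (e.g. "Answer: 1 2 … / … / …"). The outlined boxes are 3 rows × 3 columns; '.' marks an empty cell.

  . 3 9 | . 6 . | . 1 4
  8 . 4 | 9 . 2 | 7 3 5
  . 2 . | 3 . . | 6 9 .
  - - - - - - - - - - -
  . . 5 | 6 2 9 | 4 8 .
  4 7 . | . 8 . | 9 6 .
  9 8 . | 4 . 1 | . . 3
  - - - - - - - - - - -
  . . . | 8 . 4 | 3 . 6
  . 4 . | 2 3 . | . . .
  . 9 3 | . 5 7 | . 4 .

Step 1. [r4c2∈{1}] nothing but 1 survives at r4c2. So r4c2=1.
Step 2. [r8c3∈{1,6,7,8}] 8 has one home in col 3: r8c3, so r8c3=8.
Step 3. [r9c4∈{1}] r9c4 has the single candidate 1 ⇒ r9c4=1.
Step 4. [r5c3∈{2}] r5c3 has the single candidate 2, so r5c3=2.
Step 5. [r9c9∈{2,8}] col 9 places 2 nowhere but r9c9. So r9c9=2.
Step 6. [r8c7∈{1,5}] r8c7 is the only open cell in col 7 admitting 1. So r8c7=1.
Step 7. [r7c1∈{1,2,5,7}] in row 7, 2 fits only at r7c1, so r7c1=2.
Step 8. [r3c1∈{1,5,7}] col 1 places 1 nowhere but r3c1, so r3c1=1.
Step 9. [r3c6∈{5,8}] across row 3, 5 lands solely at r3c6, so r3c6=5.
Step 10. [r3c3∈{7}] only 7 remains possible at r3c3. So r3c3=7.
Step 11. [r7c8∈{5,7}] across row 7, 7 lands solely at r7c8. So r7c8=7.
Step 12. [r1c7∈{2,8}] r1c7 is the only open cell in row 1 admitting 2. So r1c7=2.
Step 13. [r8c8∈{5}] only 5 remains possible at r8c8, so r8c8=5.
Step 14. [r8c6∈{6}] nothing but 6 survives at r8c6. So r8c6=6.
Step 15. [r6c3∈{6}] nothing but 6 survives at r6c3, so r6c3=6.
Step 16. [r8c9∈{9}] nothing but 9 survives at r8c9, so r8c9=9.
Step 17. [r5c9∈{1}] r5c9 is down to just 1, so r5c9=1.
Step 18. [r9c7∈{8}] r9c7 has the single candidate 8, so r9c7=8.
Step 19. [r1c6∈{8}] only 8 remains possible at r1c6 ⇒ r1c6=8.
Step 20. [r4c1∈{3}] only 3 remains possible at r4c1, so r4c1=3.
Step 21. [r3c9∈{8}] only 8 remains possible at r3c9, so r3c9=8.
Step 22. [r1c1∈{5}] r1c1 has the single candidate 5 ⇒ r1c1=5.
Step 23. [r2c5∈{1}] r2c5 has the single candidate 1, so r2c5=1.
Step 24. [r5c4∈{5}] only 5 remains possible at r5c4. So r5c4=5.
Step 25. [r6c5∈{7}] r6c5's peers cover all but 7. So r6c5=7.
Step 26. [r6c7∈{5}] r6c7 has the single candidate 5, so r6c7=5.
Step 27. [r6c8∈{2}] nothing but 2 survives at r6c8. So r6c8=2.
Step 28. [r8c1∈{7}] only 7 remains possible at r8c1. So r8c1=7.
Step 29. [r3c5∈{4}] only 4 remains possible at r3c5, so r3c5=4.
Step 30. [r4c9∈{7}] nothing but 7 survives at r4c9. So r4c9=7.
Step 31. [r1c4∈{7}] nothing but 7 survives at r1c4 ⇒ r1c4=7.
Step 32. [r7c3∈{1}] r7c3 is down to just 1 ⇒ r7c3=1.
Step 33. [r9c1∈{6}] nothing but 6 survives at r9c1 ⇒ r9c1=6.
Step 34. [r7c5∈{9}] only 9 remains possible at r7c5 ⇒ r7c5=9.
Step 35. [r7c2∈{5}] only 5 remains possible at r7c2, so r7c2=5.
Step 36. [r2c2∈{6}] only 6 remains possible at r2c2, so r2c2=6.
Step 37. [r5c6∈{3}] r5c6 has the single candidate 3. So r5c6=3.

Answer: 5 3 9 7 6 8 2 1 4 / 8 6 4 9 1 2 7 3 5 / 1 2 7 3 4 5 6 9 8 / 3 1 5 6 2 9 4 8 7 / 4 7 2 5 8 3 9 6 1 / 9 8 6 4 7 1 5 2 3 / 2 5 1 8 9 4 3 7 6 / 7 4 8 2 3 6 1 5 9 / 6 9 3 1 5 7 8 4 2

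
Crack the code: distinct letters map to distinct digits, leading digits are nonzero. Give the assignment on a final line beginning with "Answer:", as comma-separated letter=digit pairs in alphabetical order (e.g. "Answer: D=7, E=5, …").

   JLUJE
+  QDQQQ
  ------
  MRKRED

Step 1. [col 1: E + Q ≡ D (mod 10)] several values work for Q in column 1 (E + Q ≡ D (mod 10), carry-in 0); try Q=7, so Q=7.
Step 2. [M] the sum has 6 digits but both addends have 5; that extra leading digit M is the final carry, namely 1, so M=1.
Step 3. [col 1: E + Q ≡ D (mod 10)] no forcing yet in column 1 (carry-in 0); D=0 is free and consistent — try it ⇒ D=0.
Step 4. [col 1: E + Q ≡ D (mod 10)] column 1 reads E+Q+carry(0)=D with Q=7, D=0; with digits 0,1,7 already taken and all letters distinct, the only value for E is 3 ⇒ E=3.
Step 5. [col 2: J + Q ≡ E (mod 10)] column 2: given Q=7, E=3, carry-in 1, and digits 0,1,3,7 already taken and all letters distinct, J+Q≡E (mod 10) forces J=5. So J=5.
Step 6. [col 3: U + Q ≡ R (mod 10)] no forcing yet in column 3 (carry-in 1); R=2 is free and consistent — try it ⇒ R=2.
Step 7. [col 3: U + Q ≡ R (mod 10)] column 3: given Q=7, R=2, carry-in 1, and digits 0,1,2,3,5,7 already taken and all letters distinct, U+Q≡R (mod 10) forces U=4 ⇒ U=4.
Step 8. [col 4: L + D ≡ K (mod 10)] in column 4 we have L+D≡K with carry-in 1; given D=0 and digits 0,1,2,3,4,5,7 already taken and all letters distinct, that pins K to 9, so K=9.
Step 9. [col 4: L + D ≡ K (mod 10)] from column 4 (D=0, K=9, carry-in 1, digits 0,1,2,3,4,5,7,9 already taken and all letters distinct): L must equal 8 ⇒ L=8.

Answer: D=0, E=3, J=5, K=9, L=8, M=1, Q=7, R=2, U=4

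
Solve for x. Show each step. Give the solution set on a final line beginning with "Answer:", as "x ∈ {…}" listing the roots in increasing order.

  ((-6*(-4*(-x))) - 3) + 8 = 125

Step 1. [((-6*(-4*(-x))) - 3) + 8 = 125] the outer +8 inverts by subtracting 8, so sub: (-6*(-4*(-x))) - 3 = 117.
Step 2. [(-6*(-4*(-x))) - 3 = 117] the outer -3 inverts by adding 3. So sub: -6*(-4*(-x)) = 120.
Step 3. [-6*(-4*(-x)) = 120] -6 out front; divide by -6, so div: -4*(-x) = -20.
Step 4. [-4*(-x) = -20] leading coefficient -4: divide by -4 ⇒ div: -x = 5.
Step 5. [-x = 5] LHS negated; negate both sides, so neg: x = -5.

Answer: x ∈ {-5}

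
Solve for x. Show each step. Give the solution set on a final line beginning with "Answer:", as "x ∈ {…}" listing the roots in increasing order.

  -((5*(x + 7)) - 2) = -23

Step 1. [-((5*(x + 7)) - 2) = -23] flip signs both sides, so neg: (5*(x + 7)) - 2 = 23.
Step 2. [(5*(x + 7)) - 2 = 23] -2 is outermost — add 2 both sides, so sub: 5*(x + 7) = 25.
Step 3. [5*(x + 7) = 25] LHS = 5·(…); ÷5 both sides ⇒ div: x + 7 = 5.
Step 4. [x + 7 = 5] peel the +7: subtract 7 from each side, so sub: x = -2.

Answer: x ∈ {-2}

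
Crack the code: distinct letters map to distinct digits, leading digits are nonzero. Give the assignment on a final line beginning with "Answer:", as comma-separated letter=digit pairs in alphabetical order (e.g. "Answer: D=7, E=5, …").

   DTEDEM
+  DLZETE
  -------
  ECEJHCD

Step 1. [col 1: M + E ≡ D (mod 10)] no forcing yet in column 1 (carry-in 0); E=1 is free and consistent — try it, so E=1.
Step 2. [col 1: M + E ≡ D (mod 10)] no forcing yet in column 1 (carry-in 0); D=6 is free and consistent — try it. So D=6.
Step 3. [col 1: M + E ≡ D (mod 10)] in column 1 we have M+E≡D with carry-in 0; given E=1, D=6 and digits 1,6 already taken and all letters distinct, that pins M to 5. So M=5.
Step 4. [col 2: E + T ≡ C (mod 10)] C=3 is one option consistent with column 2 (E + T ≡ C (mod 10), carry-in 0) — take it, so C=3.
Step 5. [col 2: E + T ≡ C (mod 10)] in column 2 we have E+T≡C with carry-in 0; given E=1, C=3 and digits 1,3,5,6 already taken and all letters distinct, that pins T to 2. So T=2.
Step 6. [col 3: D + E ≡ H (mod 10)] from column 3 (D=6, E=1, carry-in 0, digits 1,2,3,5,6 already taken and all letters distinct): H must equal 7. So H=7.
Step 7. [col 4: E + Z ≡ J (mod 10)] column 4 (E + Z ≡ J (mod 10), carry-in 0) doesn't pin Z yet; pick Z=9 and continue, so Z=9.
Step 8. [col 4: E + Z ≡ J (mod 10)] column 4 reads E+Z+carry(0)=J with E=1, Z=9; with digits 1,2,3,5,6,7,9 already taken and all letters distinct, the only value for J is 0 ⇒ J=0.
Step 9. [col 5: T + L ≡ E (mod 10)] column 5 reads T+L+carry(1)=E with T=2, E=1; with digits 0,1,2,3,5,6,7,9 already taken and all letters distinct, the only value for L is 8 ⇒ L=8.

Answer: C=3, D=6, E=1, H=7, J=0, L=8, M=5, T=2, Z=9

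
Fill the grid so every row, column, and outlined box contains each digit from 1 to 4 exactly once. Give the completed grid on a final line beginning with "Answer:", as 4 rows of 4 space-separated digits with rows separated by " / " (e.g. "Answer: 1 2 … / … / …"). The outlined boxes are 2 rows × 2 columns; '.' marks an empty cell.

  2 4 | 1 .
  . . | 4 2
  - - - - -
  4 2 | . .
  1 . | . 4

Step 1. [r4c2∈{3}] r4c2's peers cover all but 3, so r4c2=3.
Step 2. [r1c4∈{3}] r1c4 has the single candidate 3 ⇒ r1c4=3.
Step 3. [r2c2∈{1}] nothing but 1 survives at r2c2 ⇒ r2c2=1.
Step 4. [r4c3∈{2}] r4c3 has the single candidate 2. So r4c3=2.
Step 5. [r3c3∈{3}] r3c3 is down to just 3. So r3c3=3.
Step 6. [r2c1∈{3}] r2c1 has the single candidate 3. So r2c1=3.
Step 7. [r3c4∈{1}] r3c4 has the single candidate 1, so r3c4=1.

Answer: 2 4 1 3 / 3 1 4 2 / 4 2 3 1 / 1 3 2 4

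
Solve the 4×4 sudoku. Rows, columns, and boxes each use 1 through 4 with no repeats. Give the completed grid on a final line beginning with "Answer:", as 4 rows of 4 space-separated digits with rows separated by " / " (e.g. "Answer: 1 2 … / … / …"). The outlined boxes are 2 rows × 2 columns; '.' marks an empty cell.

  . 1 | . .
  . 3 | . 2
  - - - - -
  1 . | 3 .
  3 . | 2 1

Step 1. [r1c3∈{4}] r1c3 is down to just 4 ⇒ r1c3=4.
Step 2. [r4c2∈{4}] nothing but 4 survives at r4c2. So r4c2=4.
Step 3. [r3c2∈{2}] r3c2 has the single candidate 2. So r3c2=2.
Step 4. [r2c1∈{4}] r2c1 has the single candidate 4. So r2c1=4.
Step 5. [r2c3∈{1}] r2c3 has the single candidate 1 ⇒ r2c3=1.
Step 6. [r1c4∈{3}] r1c4 is down to just 3. So r1c4=3.
Step 7. [r1c1∈{2}] r1c1 is down to just 2. So r1c1=2.
Step 8. [r3c4∈{4}] only 4 remains possible at r3c4 ⇒ r3c4=4.

Answer: 2 1 4 3 / 4 3 1 2 / 1 2 3 4 / 3 4 2 1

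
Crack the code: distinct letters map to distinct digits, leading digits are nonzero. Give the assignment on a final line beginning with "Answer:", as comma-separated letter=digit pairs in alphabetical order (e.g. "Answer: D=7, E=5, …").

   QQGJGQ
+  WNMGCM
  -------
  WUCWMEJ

Step 1. [col 1: Q + M ≡ J (mod 10)] several values work for J in column 1 (Q + M ≡ J (mod 10), carry-in 0); try J=7, so J=7.
Step 2. [col 1: Q + M ≡ J (mod 10)] several values work for Q in column 1 (Q + M ≡ J (mod 10), carry-in 0); try Q=8 ⇒ Q=8.
Step 3. [col 1: Q + M ≡ J (mod 10)] column 1: given Q=8, J=7, carry-in 0, and digits 7,8 already taken and all letters distinct, Q+M≡J (mod 10) forces M=9. So M=9.
Step 4. [col 2: G + C ≡ E (mod 10)] several values work for C in column 2 (G + C ≡ E (mod 10), carry-in 1); try C=3. So C=3.
Step 5. [col 2: G + C ≡ E (mod 10)] no forcing yet in column 2 (carry-in 1); G=2 is free and consistent — try it, so G=2.
Step 6. [col 2: G + C ≡ E (mod 10)] from column 2 (G=2, C=3, carry-in 1, digits 2,3,7,8,9 already taken and all letters distinct): E must equal 6, so E=6.
Step 7. [col 4: G + M ≡ W (mod 10)] from column 4 (G=2, M=9, carry-in 0, digits 2,3,6,7,8,9 already taken and all letters distinct): W must equal 1 ⇒ W=1.
Step 8. [col 5: Q + N ≡ C (mod 10)] in column 5 we have Q+N≡C with carry-in 1; given Q=8, C=3 and digits 1,2,3,6,7,8,9 already taken and all letters distinct, that pins N to 4. So N=4.
Step 9. [col 6: Q + W ≡ U (mod 10)] from column 6 (Q=8, W=1, carry-in 1, digits 1,2,3,4,6,7,8,9 already taken and all letters distinct): U must equal 0 ⇒ U=0.

Answer: C=3, E=6, G=2, J=7, M=9, N=4, Q=8, U=0, W=1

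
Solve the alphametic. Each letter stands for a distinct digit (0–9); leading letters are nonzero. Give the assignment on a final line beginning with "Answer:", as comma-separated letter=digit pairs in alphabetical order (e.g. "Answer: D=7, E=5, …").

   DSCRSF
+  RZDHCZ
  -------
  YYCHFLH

Step 1. [col 1: F + Z ≡ H (mod 10)] no forcing yet in column 1 (carry-in 0); Z=4 is free and consistent — try it. So Z=4.
Step 2. [Y] Y is the leading digit of a 7-digit sum of two 6-digit numbers; the final carry is exactly 1. So Y=1.
Step 3. [col 1: F + Z ≡ H (mod 10)] several values work for F in column 1 (F + Z ≡ H (mod 10), carry-in 0); try F=9 ⇒ F=9.
Step 4. [col 1: F + Z ≡ H (mod 10)] from column 1 (F=9, Z=4, carry-in 0, digits 1,4,9 already taken and all letters distinct): H must equal 3 ⇒ H=3.
Step 5. [col 2: S + C ≡ L (mod 10)] column 2 (S + C ≡ L (mod 10), carry-in 1) doesn't pin C yet; pick C=7 and continue, so C=7.
Step 6. [col 2: S + C ≡ L (mod 10)] several values work for S in column 2 (S + C ≡ L (mod 10), carry-in 1); try S=2, so S=2.
Step 7. [col 2: S + C ≡ L (mod 10)] in column 2 we have S+C≡L with carry-in 1; given S=2, C=7 and digits 1,2,3,4,7,9 already taken and all letters distinct, that pins L to 0. So L=0.
Step 8. [col 3: R + H ≡ F (mod 10)] in column 3 we have R+H≡F with carry-in 1; given H=3, F=9 and digits 0,1,2,3,4,7,9 already taken and all letters distinct, that pins R to 5 ⇒ R=5.
Step 9. [col 4: C + D ≡ H (mod 10)] column 4 reads C+D+carry(0)=H with C=7, H=3; with digits 0,1,2,3,4,5,7,9 already taken and all letters distinct, the only value for D is 6. So D=6.

Answer: C=7, D=6, F=9, H=3, L=0, R=5, S=2, Y=1, Z=4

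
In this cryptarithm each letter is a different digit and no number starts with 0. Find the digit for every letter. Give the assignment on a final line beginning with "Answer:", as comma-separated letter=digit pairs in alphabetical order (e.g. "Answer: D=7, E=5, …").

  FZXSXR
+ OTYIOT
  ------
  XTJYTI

Step 1. [col 1: R + T ≡ I (mod 10)] no forcing yet in column 1 (carry-in 0); T=7 is free and consistent — try it. So T=7.
Step 2. [col 1: R + T ≡ I (mod 10)] several values work for I in column 1 (R + T ≡ I (mod 10), carry-in 0); try I=3 ⇒ I=3.
Step 3. [col 1: R + T ≡ I (mod 10)] in column 1 we have R+T≡I with carry-in 0; given T=7, I=3 and digits 3,7 already taken and all letters distinct, that pins R to 6, so R=6.
Step 4. [col 2: X + O ≡ T (mod 10)] column 2 (X + O ≡ T (mod 10), carry-in 1) doesn't pin X yet; pick X=5 and continue ⇒ X=5.
Step 5. [col 2: X + O ≡ T (mod 10)] column 2 reads X+O+carry(1)=T with X=5, T=7; with digits 3,5,6,7 already taken and all letters distinct, the only value for O is 1, so O=1.
Step 6. [col 3: S + I ≡ Y (mod 10)] column 3 reads S+I+carry(0)=Y with I=3; with digits 1,3,5,6,7 already taken and all letters distinct, the only value for S is 9. So S=9.
Step 7. [col 3: S + I ≡ Y (mod 10)] in column 3 we have S+I≡Y with carry-in 0; given S=9, I=3 and digits 1,3,5,6,7,9 already taken and all letters distinct, that pins Y to 2. So Y=2.
Step 8. [col 4: X + Y ≡ J (mod 10)] in column 4 we have X+Y≡J with carry-in 1; given X=5, Y=2 and digits 1,2,3,5,6,7,9 already taken and all letters distinct, that pins J to 8 ⇒ J=8.
Step 9. [col 5: Z + T ≡ T (mod 10)] from column 5 (T=7, carry-in 0, digits 1,2,3,5,6,7,8,9 already taken and all letters distinct): Z must equal 0, so Z=0.
Step 10. [col 6: F + O ≡ X (mod 10)] from column 6 (O=1, X=5, carry-in 0, digits 0,1,2,3,5,6,7,8,9 already taken and all letters distinct): F must equal 4. So F=4.

Answer: F=4, I=3, J=8, O=1, R=6, S=9, T=7, X=5, Y=2, Z=0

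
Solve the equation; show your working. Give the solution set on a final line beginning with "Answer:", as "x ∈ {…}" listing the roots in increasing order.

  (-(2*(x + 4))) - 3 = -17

Step 1. [(-(2*(x + 4))) - 3 = -17] 3 comes off first (add 3). So sub: -(2*(x + 4)) = -14.
Step 2. [-(2*(x + 4)) = -14] flip signs both sides, so neg: 2*(x + 4) = 14.
Step 3. [2*(x + 4) = 14] 2·(inner) — divide through by 2, so div: x + 4 = 7.
Step 4. [x + 4 = 7] subtract 4: x sits inside (… + 4). So sub: x = 3.

Answer: x ∈ {3}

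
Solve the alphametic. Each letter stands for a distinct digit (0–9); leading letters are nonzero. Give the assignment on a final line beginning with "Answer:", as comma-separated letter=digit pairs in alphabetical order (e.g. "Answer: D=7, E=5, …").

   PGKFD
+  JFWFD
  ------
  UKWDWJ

Step 1. [col 1: D + D ≡ J (mod 10)] no forcing yet in column 1 (carry-in 0); D=9 is free and consistent — try it ⇒ D=9.
Step 2. [U] adding two 5-digit numbers gives at most 5+1 digits, and here it does — U is that final carry and must be 1. So U=1.
Step 3. [col 1: D + D ≡ J (mod 10)] in column 1 we have D+D≡J with carry-in 0; given D=9 and digits 1,9 already taken and all letters distinct, that pins J to 8 ⇒ J=8.
Step 4. [col 2: F + F ≡ W (mod 10)] no forcing yet in column 2 (carry-in 1); F=2 is free and consistent — try it, so F=2.
Step 5. [col 2: F + F ≡ W (mod 10)] column 2 reads F+F+carry(1)=W with F=2; with digits 1,2,8,9 already taken and all letters distinct, the only value for W is 5 ⇒ W=5.
Step 6. [col 3: K + W ≡ D (mod 10)] from column 3 (W=5, D=9, carry-in 0, digits 1,2,5,8,9 already taken and all letters distinct): K must equal 4 ⇒ K=4.
Step 7. [col 4: G + F ≡ W (mod 10)] column 4 reads G+F+carry(0)=W with F=2, W=5; with digits 1,2,4,5,8,9 already taken and all letters distinct, the only value for G is 3 ⇒ G=3.
Step 8. [col 5: P + J ≡ K (mod 10)] column 5 reads P+J+carry(0)=K with J=8, K=4; with digits 1,2,3,4,5,8,9 already taken and all letters distinct, the only value for P is 6 ⇒ P=6.

Answer: D=9, F=2, G=3, J=8, K=4, P=6, U=1, W=5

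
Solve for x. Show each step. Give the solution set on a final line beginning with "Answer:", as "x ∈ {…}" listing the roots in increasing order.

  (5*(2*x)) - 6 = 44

Step 1. [(5*(2*x)) - 6 = 44] peel the -6: add 6 from each side, so sub: 5*(2*x) = 50.
Step 2. [5*(2*x) = 50] leading coefficient 5: divide by 5 ⇒ div: 2*x = 10.
Step 3. [2*x = 10] LHS = 2·(…); ÷2 both sides, so div: x = 5.

Answer: x ∈ {5}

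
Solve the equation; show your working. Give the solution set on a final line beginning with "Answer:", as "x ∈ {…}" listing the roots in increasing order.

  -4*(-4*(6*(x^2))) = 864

Step 1. [-4*(-4*(6*(x^2))) = 864] -4 out front; divide by -4, so div: -4*(6*(x^2)) = -216.
Step 2. [-4*(6*(x^2)) = -216] leading coefficient -4: divide by -4. So div: 6*(x^2) = 54.
Step 3. [6*(x^2) = 54] 6·(inner) — divide through by 6. So div: x^2 = 9.
Step 4. [x^2 = 9] LHS squared, RHS 9 ≥ 0: apply √ (±). So sqrt: x = 3 or -3.

Answer: x ∈ {-3, 3}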